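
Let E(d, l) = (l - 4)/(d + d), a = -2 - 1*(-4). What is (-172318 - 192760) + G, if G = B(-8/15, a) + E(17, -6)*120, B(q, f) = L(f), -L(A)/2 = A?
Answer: -6206994/17 ≈ -3.6512e+5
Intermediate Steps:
a = 2 (a = -2 + 4 = 2)
E(d, l) = (-4 + l)/(2*d) (E(d, l) = (-4 + l)/((2*d)) = (-4 + l)*(1/(2*d)) = (-4 + l)/(2*d))
L(A) = -2*A
B(q, f) = -2*f
G = -668/17 (G = -2*2 + ((½)*(-4 - 6)/17)*120 = -4 + ((½)*(1/17)*(-10))*120 = -4 - 5/17*120 = -4 - 600/17 = -668/17 ≈ -39.294)
(-172318 - 192760) + G = (-172318 - 192760) - 668/17 = -365078 - 668/17 = -6206994/17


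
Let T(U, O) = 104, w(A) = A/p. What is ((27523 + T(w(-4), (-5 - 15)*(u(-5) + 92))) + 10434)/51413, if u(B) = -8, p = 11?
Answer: 38061/51413 ≈ 0.74030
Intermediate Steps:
w(A) = A/11
((27523 + T(w(-4), (-5 - 15)*(u(-5) + 92))) + 10434)/51413 = ((27523 + 104) + 10434)/51413 = (27627 + 10434)*(1/51413) = 38061*(1/51413) = 38061/51413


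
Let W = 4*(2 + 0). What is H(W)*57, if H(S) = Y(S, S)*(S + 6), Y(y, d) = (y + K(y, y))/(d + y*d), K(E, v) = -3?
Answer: 665/12 ≈ 55.417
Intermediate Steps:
Y(y, d) = (-3 + y)/(d + d*y) (Y(y, d) = (y - 3)/(d + y*d) = (-3 + y)/(d + d*y))
W = 8 (W = 4*2 = 8)
H(S) = (-3 + S)*(6 + S)/(S*(1 + S)) (H(S) = ((-3 + S)/(S*(1 + S)))*(S + 6) = ((-3 + S)/(S*(1 + S)))*(6 + S) = (-3 + S)*(6 + S)/(S*(1 + S)))
H(W)*57 = ((-3 + 8)*(6 + 8)/(8*(1 + 8)))*57 = ((⅛)*5*14/9)*57 = ((⅛)*(⅑)*5*14)*57 = (35/36)*57 = 665/12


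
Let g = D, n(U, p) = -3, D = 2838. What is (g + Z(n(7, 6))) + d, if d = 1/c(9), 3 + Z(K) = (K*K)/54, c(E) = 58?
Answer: 246661/87 ≈ 2835.2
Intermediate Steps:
Z(K) = -3 + K²/54 (Z(K) = -3 + (K*K)/54 = -3 + K²*(1/54) = -3 + K²/54)
g = 2838
d = 1/58 ≈ 0.017241
(g + Z(n(7, 6))) + d = (2838 + (-3 + (1/54)*(-3)²)) + 1/58 = (2838 + (-3 + (1/54)*9)) + 1/58 = (2838 + (-3 + ⅙)) + 1/58 = (2838 - 17/6) + 1/58 = 17011/6 + 1/58 = 246661/87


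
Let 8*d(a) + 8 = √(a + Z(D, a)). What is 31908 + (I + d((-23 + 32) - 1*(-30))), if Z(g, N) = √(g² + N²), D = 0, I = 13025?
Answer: 44932 + √78/8 ≈ 44933.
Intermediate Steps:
Z(g, N) = √(N² + g²)
d(a) = -1 + √(a + √(a²))/8 (d(a) = -1 + √(a + √(a² + 0²))/8 = -1 + √(a + √(a² + 0))/8 = -1 + √(a + √(a²))/8)
31908 + (I + d((-23 + 32) - 1*(-30))) = 31908 + (13025 + (-1 + √(((-23 + 32) - 1*(-30)) + √(((-23 + 32) - 1*(-30))²))/8)) = 31908 + (13025 + (-1 + √((9 + 30) + √((9 + 30)²))/8)) = 31908 + (13025 + (-1 + √(39 + √(39²))/8)) = 31908 + (13025 + (-1 + √(39 + √1521)/8)) = 31908 + (13025 + (-1 + √(39 + 39)/8)) = 31908 + (13025 + (-1 + √78/8)) = 31908 + (13024 + √78/8) = 44932 + √78/8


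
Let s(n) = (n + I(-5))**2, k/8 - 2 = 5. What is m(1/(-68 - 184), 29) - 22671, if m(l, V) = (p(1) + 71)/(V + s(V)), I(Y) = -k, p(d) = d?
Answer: -8592273/379 ≈ -22671.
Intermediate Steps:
k = 56 (k = 16 + 8*5 = 16 + 40 = 56)
I(Y) = -56 (I(Y) = -1*56 = -56)
s(n) = (-56 + n)**2 (s(n) = (n - 56)**2 = (-56 + n)**2)
m(l, V) = 72/(V + (-56 + V)**2) (m(l, V) = (1 + 71)/(V + (-56 + V)**2) = 72/(V + (-56 + V)**2))
m(1/(-68 - 184), 29) - 22671 = 72/(29 + (-56 + 29)**2) - 22671 = 72/(29 + (-27)**2) - 22671 = 72/(29 + 729) - 22671 = 72/758 - 22671 = 72*(1/758) - 22671 = 36/379 - 22671 = -8592273/379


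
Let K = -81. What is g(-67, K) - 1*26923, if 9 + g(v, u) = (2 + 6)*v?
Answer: -27468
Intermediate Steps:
g(v, u) = -9 + 8*v (g(v, u) = -9 + (2 + 6)*v = -9 + 8*v)
g(-67, K) - 1*26923 = (-9 + 8*(-67)) - 1*26923 = (-9 - 536) - 26923 = -545 - 26923 = -27468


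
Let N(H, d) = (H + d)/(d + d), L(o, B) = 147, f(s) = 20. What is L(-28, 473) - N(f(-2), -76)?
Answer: 2786/19 ≈ 146.63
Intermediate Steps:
N(H, d) = (H + d)/(2*d) (N(H, d) = (H + d)/((2*d)) = (H + d)*(1/(2*d)) = (H + d)/(2*d))
L(-28, 473) - N(f(-2), -76) = 147 - (20 - 76)/(2*(-76)) = 147 - (-1)*(-56)/(2*76) = 147 - 1*7/19 = 147 - 7/19 = 2786/19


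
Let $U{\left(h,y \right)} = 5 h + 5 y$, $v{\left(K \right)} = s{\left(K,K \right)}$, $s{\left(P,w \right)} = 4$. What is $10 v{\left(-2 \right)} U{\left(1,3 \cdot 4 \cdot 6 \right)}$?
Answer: $14600$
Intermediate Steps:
$v{\left(K \right)} = 4$
$10 v{\left(-2 \right)} U{\left(1,3 \cdot 4 \cdot 6 \right)} = 10 \cdot 4 \left(5 \cdot 1 + 5 \cdot 3 \cdot 4 \cdot 6\right) = 40 \left(5 + 5 \cdot 12 \cdot 6\right) = 40 \left(5 + 5 \cdot 72\right) = 40 \left(5 + 360\right) = 40 \cdot 365 = 14600$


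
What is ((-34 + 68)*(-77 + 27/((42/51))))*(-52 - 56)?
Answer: 1136484/7 ≈ 1.6235e+5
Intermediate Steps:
((-34 + 68)*(-77 + 27/((42/51))))*(-52 - 56) = (34*(-77 + 27/((42*(1/51)))))*(-108) = (34*(-77 + 27/(14/17)))*(-108) = (34*(-77 + 27*(17/14)))*(-108) = (34*(-77 + 459/14))*(-108) = (34*(-619/14))*(-108) = -10523/7*(-108) = 1136484/7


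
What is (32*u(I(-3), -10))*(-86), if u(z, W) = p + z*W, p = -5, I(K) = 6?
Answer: 178880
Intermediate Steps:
u(z, W) = -5 + W*z (u(z, W) = -5 + z*W = -5 + W*z)
(32*u(I(-3), -10))*(-86) = (32*(-5 - 10*6))*(-86) = (32*(-5 - 60))*(-86) = (32*(-65))*(-86) = -2080*(-86) = 178880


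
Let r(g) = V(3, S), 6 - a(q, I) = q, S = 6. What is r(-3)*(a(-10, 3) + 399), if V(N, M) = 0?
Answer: 0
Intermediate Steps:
a(q, I) = 6 - q
r(g) = 0
r(-3)*(a(-10, 3) + 399) = 0*((6 - 1*(-10)) + 399) = 0*((6 + 10) + 399) = 0*(16 + 399) = 0*415 = 0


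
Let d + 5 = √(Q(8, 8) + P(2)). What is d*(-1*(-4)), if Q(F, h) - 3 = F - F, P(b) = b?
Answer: -20 + 4*√5 ≈ -11.056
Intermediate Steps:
Q(F, h) = 3 (Q(F, h) = 3 + (F - F) = 3 + 0 = 3)
d = -5 + √5 (d = -5 + √(3 + 2) = -5 + √5 ≈ -2.7639)
d*(-1*(-4)) = (-5 + √5)*(-1*(-4)) = (-5 + √5)*4 = -20 + 4*√5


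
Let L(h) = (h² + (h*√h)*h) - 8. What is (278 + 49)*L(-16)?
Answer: 81096 + 334848*I ≈ 81096.0 + 3.3485e+5*I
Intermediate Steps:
L(h) = -8 + h² + h^(5/2) (L(h) = (h² + h^(3/2)*h) - 8 = (h² + h^(5/2)) - 8 = -8 + h² + h^(5/2))
(278 + 49)*L(-16) = (278 + 49)*(-8 + (-16)² + (-16)^(5/2)) = 327*(-8 + 256 + 1024*I) = 327*(248 + 1024*I) = 81096 + 334848*I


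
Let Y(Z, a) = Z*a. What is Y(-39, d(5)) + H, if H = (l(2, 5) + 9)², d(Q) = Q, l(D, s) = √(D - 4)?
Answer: -116 + 18*I*√2 ≈ -116.0 + 25.456*I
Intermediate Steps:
l(D, s) = √(-4 + D)
H = (9 + I*√2)² (H = (√(-4 + 2) + 9)² = (√(-2) + 9)² = (I*√2 + 9)² = (9 + I*√2)² ≈ 79.0 + 25.456*I)
Y(-39, d(5)) + H = -39*5 + (9 + I*√2)² = -195 + (9 + I*√2)²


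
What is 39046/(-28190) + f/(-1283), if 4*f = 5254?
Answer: -87123583/36167770 ≈ -2.4089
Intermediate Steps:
f = 2627/2 (f = (¼)*5254 = 2627/2 ≈ 1313.5)
39046/(-28190) + f/(-1283) = 39046/(-28190) + (2627/2)/(-1283) = 39046*(-1/28190) + (2627/2)*(-1/1283) = -19523/14095 - 2627/2566 = -87123583/36167770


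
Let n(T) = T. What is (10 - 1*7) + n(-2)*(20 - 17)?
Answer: -3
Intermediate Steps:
(10 - 1*7) + n(-2)*(20 - 17) = (10 - 1*7) - 2*(20 - 17) = (10 - 7) - 2*3 = 3 - 6 = -3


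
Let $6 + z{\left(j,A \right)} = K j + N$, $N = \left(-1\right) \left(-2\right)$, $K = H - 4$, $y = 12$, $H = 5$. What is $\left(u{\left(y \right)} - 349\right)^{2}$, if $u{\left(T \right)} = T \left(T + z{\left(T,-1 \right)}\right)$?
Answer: $11881$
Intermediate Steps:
$K = 1$ ($K = 5 - 4 = 1$)
$N = 2$
$z{\left(j,A \right)} = -4 + j$ ($z{\left(j,A \right)} = -6 + \left(1 j + 2\right) = -6 + \left(j + 2\right) = -6 + \left(2 + j\right) = -4 + j$)
$u{\left(T \right)} = T \left(-4 + 2 T\right)$ ($u{\left(T \right)} = T \left(T + \left(-4 + T\right)\right) = T \left(-4 + 2 T\right)$)
$\left(u{\left(y \right)} - 349\right)^{2} = \left(2 \cdot 12 \left(-2 + 12\right) - 349\right)^{2} = \left(2 \cdot 12 \cdot 10 - 349\right)^{2} = \left(240 - 349\right)^{2} = \left(-109\right)^{2} = 11881$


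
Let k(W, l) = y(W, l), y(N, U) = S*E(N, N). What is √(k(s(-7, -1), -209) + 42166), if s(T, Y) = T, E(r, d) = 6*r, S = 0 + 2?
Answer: √42082 ≈ 205.14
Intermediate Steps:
S = 2
y(N, U) = 12*N (y(N, U) = 2*(6*N) = 12*N)
k(W, l) = 12*W
√(k(s(-7, -1), -209) + 42166) = √(12*(-7) + 42166) = √(-84 + 42166) = √42082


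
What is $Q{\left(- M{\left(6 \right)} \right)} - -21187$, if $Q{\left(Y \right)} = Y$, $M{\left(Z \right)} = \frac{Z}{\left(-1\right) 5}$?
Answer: $\frac{105941}{5} \approx 21188.0$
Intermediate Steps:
$M{\left(Z \right)} = - \frac{Z}{5}$ ($M{\left(Z \right)} = \frac{Z}{-5} = Z \left(- \frac{1}{5}\right) = - \frac{Z}{5}$)
$Q{\left(- M{\left(6 \right)} \right)} - -21187 = - \frac{\left(-1\right) 6}{5} - -21187 = \left(-1\right) \left(- \frac{6}{5}\right) + 21187 = \frac{6}{5} + 21187 = \frac{105941}{5}$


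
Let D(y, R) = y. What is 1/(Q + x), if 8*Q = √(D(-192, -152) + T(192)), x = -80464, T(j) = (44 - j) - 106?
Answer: -2574848/207182569695 - 4*I*√446/207182569695 ≈ -1.2428e-5 - 4.0773e-10*I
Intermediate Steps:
T(j) = -62 - j
Q = I*√446/8 (Q = √(-192 + (-62 - 1*192))/8 = √(-192 + (-62 - 192))/8 = √(-192 - 254)/8 = √(-446)/8 = (I*√446)/8 = I*√446/8 ≈ 2.6398*I)
1/(Q + x) = 1/(I*√446/8 - 80464) = 1/(-80464 + I*√446/8)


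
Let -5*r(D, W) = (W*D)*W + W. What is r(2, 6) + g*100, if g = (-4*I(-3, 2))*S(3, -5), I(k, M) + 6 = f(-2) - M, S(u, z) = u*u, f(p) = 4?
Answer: 71922/5 ≈ 14384.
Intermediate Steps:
S(u, z) = u²
I(k, M) = -2 - M (I(k, M) = -6 + (4 - M) = -2 - M)
r(D, W) = -W/5 - D*W²/5 (r(D, W) = -((W*D)*W + W)/5 = -((D*W)*W + W)/5 = -(D*W² + W)/5 = -(W + D*W²)/5 = -W/5 - D*W²/5)
g = 144 (g = -4*(-2 - 1*2)*3² = -4*(-2 - 2)*9 = -4*(-4)*9 = 16*9 = 144)
r(2, 6) + g*100 = -⅕*6*(1 + 2*6) + 144*100 = -⅕*6*(1 + 12) + 14400 = -⅕*6*13 + 14400 = -78/5 + 14400 = 71922/5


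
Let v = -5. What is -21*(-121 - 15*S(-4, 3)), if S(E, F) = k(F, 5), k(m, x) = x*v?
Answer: -5334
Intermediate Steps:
k(m, x) = -5*x (k(m, x) = x*(-5) = -5*x)
S(E, F) = -25 (S(E, F) = -5*5 = -25)
-21*(-121 - 15*S(-4, 3)) = -21*(-121 - 15*(-25)) = -21*(-121 + 375) = -21*254 = -5334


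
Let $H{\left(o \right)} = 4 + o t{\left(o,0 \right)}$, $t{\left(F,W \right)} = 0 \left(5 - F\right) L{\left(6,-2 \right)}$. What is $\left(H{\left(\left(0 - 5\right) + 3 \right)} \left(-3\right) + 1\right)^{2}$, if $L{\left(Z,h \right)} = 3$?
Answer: $121$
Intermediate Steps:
$t{\left(F,W \right)} = 0$ ($t{\left(F,W \right)} = 0 \left(5 - F\right) 3 = 0 \cdot 3 = 0$)
$H{\left(o \right)} = 4$ ($H{\left(o \right)} = 4 + o 0 = 4 + 0 = 4$)
$\left(H{\left(\left(0 - 5\right) + 3 \right)} \left(-3\right) + 1\right)^{2} = \left(4 \left(-3\right) + 1\right)^{2} = \left(-12 + 1\right)^{2} = \left(-11\right)^{2} = 121$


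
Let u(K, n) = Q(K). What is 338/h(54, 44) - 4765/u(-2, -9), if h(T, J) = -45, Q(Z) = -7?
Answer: 212059/315 ≈ 673.20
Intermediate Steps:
u(K, n) = -7
338/h(54, 44) - 4765/u(-2, -9) = 338/(-45) - 4765/(-7) = 338*(-1/45) - 4765*(-⅐) = -338/45 + 4765/7 = 212059/315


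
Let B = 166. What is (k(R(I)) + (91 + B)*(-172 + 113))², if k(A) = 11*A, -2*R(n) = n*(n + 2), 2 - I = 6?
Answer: 231252849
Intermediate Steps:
I = -4 (I = 2 - 1*6 = 2 - 6 = -4)
R(n) = -n*(2 + n)/2 (R(n) = -n*(n + 2)/2 = -n*(2 + n)/2)
(k(R(I)) + (91 + B)*(-172 + 113))² = (11*(-½*(-4)*(2 - 4)) + (91 + 166)*(-172 + 113))² = (11*(-½*(-4)*(-2)) + 257*(-59))² = (11*(-4) - 15163)² = (-44 - 15163)² = (-15207)² = 231252849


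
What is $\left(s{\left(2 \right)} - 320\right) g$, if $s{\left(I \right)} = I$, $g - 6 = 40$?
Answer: $-14628$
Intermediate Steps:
$g = 46$ ($g = 6 + 40 = 46$)
$\left(s{\left(2 \right)} - 320\right) g = \left(2 - 320\right) 46 = \left(-318\right) 46 = -14628$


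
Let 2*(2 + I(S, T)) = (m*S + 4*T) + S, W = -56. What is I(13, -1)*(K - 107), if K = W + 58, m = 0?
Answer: -525/2 ≈ -262.50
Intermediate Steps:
K = 2 (K = -56 + 58 = 2)
I(S, T) = -2 + S/2 + 2*T (I(S, T) = -2 + ((0*S + 4*T) + S)/2 = -2 + ((0 + 4*T) + S)/2 = -2 + (4*T + S)/2 = -2 + (S + 4*T)/2 = -2 + (S/2 + 2*T) = -2 + S/2 + 2*T)
I(13, -1)*(K - 107) = (-2 + (½)*13 + 2*(-1))*(2 - 107) = (-2 + 13/2 - 2)*(-105) = (5/2)*(-105) = -525/2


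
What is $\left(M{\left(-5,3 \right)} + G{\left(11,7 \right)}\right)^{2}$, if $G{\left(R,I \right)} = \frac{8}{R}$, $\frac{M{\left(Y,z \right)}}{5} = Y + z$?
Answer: $\frac{10404}{121} \approx 85.984$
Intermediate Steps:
$M{\left(Y,z \right)} = 5 Y + 5 z$ ($M{\left(Y,z \right)} = 5 \left(Y + z\right) = 5 Y + 5 z$)
$\left(M{\left(-5,3 \right)} + G{\left(11,7 \right)}\right)^{2} = \left(\left(5 \left(-5\right) + 5 \cdot 3\right) + \frac{8}{11}\right)^{2} = \left(\left(-25 + 15\right) + 8 \cdot \frac{1}{11}\right)^{2} = \left(-10 + \frac{8}{11}\right)^{2} = \left(- \frac{102}{11}\right)^{2} = \frac{10404}{121}$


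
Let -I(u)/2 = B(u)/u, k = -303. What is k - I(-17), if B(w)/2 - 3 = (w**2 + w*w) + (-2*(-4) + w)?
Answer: -7439/17 ≈ -437.59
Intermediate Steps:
B(w) = 22 + 2*w + 4*w**2 (B(w) = 6 + 2*((w**2 + w*w) + (-2*(-4) + w)) = 6 + 2*((w**2 + w**2) + (8 + w)) = 6 + 2*(2*w**2 + (8 + w)) = 6 + 2*(8 + w + 2*w**2) = 6 + (16 + 2*w + 4*w**2) = 22 + 2*w + 4*w**2)
I(u) = -2*(22 + 2*u + 4*u**2)/u
k - I(-17) = -303 - (-4 - 44/(-17) - 8*(-17)) = -303 - (-4 - 44*(-1/17) + 136) = -303 - (-4 + 44/17 + 136) = -303 - 1*2288/17 = -303 - 2288/17 = -7439/17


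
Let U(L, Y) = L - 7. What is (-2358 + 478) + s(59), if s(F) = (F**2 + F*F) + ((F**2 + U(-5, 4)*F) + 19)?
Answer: 7874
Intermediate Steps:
U(L, Y) = -7 + L
s(F) = 19 - 12*F + 3*F**2 (s(F) = (F**2 + F*F) + ((F**2 + (-7 - 5)*F) + 19) = (F**2 + F**2) + ((F**2 - 12*F) + 19) = 2*F**2 + (19 + F**2 - 12*F) = 19 - 12*F + 3*F**2)
(-2358 + 478) + s(59) = (-2358 + 478) + (19 - 12*59 + 3*59**2) = -1880 + (19 - 708 + 3*3481) = -1880 + (19 - 708 + 10443) = -1880 + 9754 = 7874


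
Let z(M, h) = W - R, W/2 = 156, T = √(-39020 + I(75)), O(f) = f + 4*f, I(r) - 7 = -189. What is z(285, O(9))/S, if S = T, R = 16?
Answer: -148*I*√39202/19601 ≈ -1.495*I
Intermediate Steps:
I(r) = -182 (I(r) = 7 - 189 = -182)
O(f) = 5*f
T = I*√39202 (T = √(-39020 - 182) = √(-39202) = I*√39202 ≈ 197.99*I)
W = 312 (W = 2*156 = 312)
S = I*√39202 ≈ 197.99*I
z(M, h) = 296 (z(M, h) = 312 - 1*16 = 312 - 16 = 296)
z(285, O(9))/S = 296/((I*√39202)) = 296*(-I*√39202/39202) = -148*I*√39202/19601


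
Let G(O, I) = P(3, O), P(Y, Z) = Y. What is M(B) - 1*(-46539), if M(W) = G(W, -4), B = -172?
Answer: 46542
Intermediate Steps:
G(O, I) = 3
M(W) = 3
M(B) - 1*(-46539) = 3 - 1*(-46539) = 3 + 46539 = 46542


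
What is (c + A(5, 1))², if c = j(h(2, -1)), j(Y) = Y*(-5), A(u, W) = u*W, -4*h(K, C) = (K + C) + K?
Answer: 1225/16 ≈ 76.563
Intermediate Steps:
h(K, C) = -K/2 - C/4 (h(K, C) = -((K + C) + K)/4 = -((C + K) + K)/4 = -(C + 2*K)/4 = -K/2 - C/4)
A(u, W) = W*u
j(Y) = -5*Y
c = 15/4 (c = -5*(-½*2 - ¼*(-1)) = -5*(-1 + ¼) = -5*(-¾) = 15/4 ≈ 3.7500)
(c + A(5, 1))² = (15/4 + 1*5)² = (15/4 + 5)² = (35/4)² = 1225/16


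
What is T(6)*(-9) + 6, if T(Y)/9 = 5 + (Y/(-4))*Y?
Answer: 330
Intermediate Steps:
T(Y) = 45 - 9*Y²/4 (T(Y) = 9*(5 + (Y/(-4))*Y) = 9*(5 + (Y*(-¼))*Y) = 9*(5 + (-Y/4)*Y) = 9*(5 - Y²/4) = 45 - 9*Y²/4)
T(6)*(-9) + 6 = (45 - 9/4*6²)*(-9) + 6 = (45 - 9/4*36)*(-9) + 6 = (45 - 81)*(-9) + 6 = -36*(-9) + 6 = 324 + 6 = 330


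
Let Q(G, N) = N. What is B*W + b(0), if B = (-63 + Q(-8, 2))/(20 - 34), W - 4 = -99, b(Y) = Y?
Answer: -5795/14 ≈ -413.93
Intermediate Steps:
W = -95 (W = 4 - 99 = -95)
B = 61/14 (B = (-63 + 2)/(20 - 34) = -61/(-14) = -61*(-1/14) = 61/14 ≈ 4.3571)
B*W + b(0) = (61/14)*(-95) + 0 = -5795/14 + 0 = -5795/14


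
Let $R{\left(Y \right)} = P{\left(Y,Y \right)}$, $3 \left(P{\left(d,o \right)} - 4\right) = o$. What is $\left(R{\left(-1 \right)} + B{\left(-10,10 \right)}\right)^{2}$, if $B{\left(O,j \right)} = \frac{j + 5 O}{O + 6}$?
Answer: $\frac{1681}{9} \approx 186.78$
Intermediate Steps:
$P{\left(d,o \right)} = 4 + \frac{o}{3}$
$B{\left(O,j \right)} = \frac{j + 5 O}{6 + O}$
$R{\left(Y \right)} = 4 + \frac{Y}{3}$
$\left(R{\left(-1 \right)} + B{\left(-10,10 \right)}\right)^{2} = \left(\left(4 + \frac{1}{3} \left(-1\right)\right) + \frac{10 + 5 \left(-10\right)}{6 - 10}\right)^{2} = \left(\left(4 - \frac{1}{3}\right) + \frac{10 - 50}{-4}\right)^{2} = \left(\frac{11}{3} - -10\right)^{2} = \left(\frac{11}{3} + 10\right)^{2} = \left(\frac{41}{3}\right)^{2} = \frac{1681}{9}$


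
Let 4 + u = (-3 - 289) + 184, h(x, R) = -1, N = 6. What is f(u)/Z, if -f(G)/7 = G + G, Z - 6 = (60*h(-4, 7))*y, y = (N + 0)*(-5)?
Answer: 112/129 ≈ 0.86822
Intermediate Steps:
y = -30 (y = (6 + 0)*(-5) = 6*(-5) = -30)
u = -112 (u = -4 + ((-3 - 289) + 184) = -4 + (-292 + 184) = -4 - 108 = -112)
Z = 1806 (Z = 6 + (60*(-1))*(-30) = 6 - 60*(-30) = 6 + 1800 = 1806)
f(G) = -14*G (f(G) = -7*(G + G) = -14*G)
f(u)/Z = -14*(-112)/1806 = 1568*(1/1806) = 112/129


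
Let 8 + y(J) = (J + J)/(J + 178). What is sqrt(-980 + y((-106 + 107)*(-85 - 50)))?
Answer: I*sqrt(1838422)/43 ≈ 31.532*I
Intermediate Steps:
y(J) = -8 + 2*J/(178 + J) (y(J) = -8 + (J + J)/(J + 178) = -8 + (2*J)/(178 + J) = -8 + 2*J/(178 + J))
sqrt(-980 + y((-106 + 107)*(-85 - 50))) = sqrt(-980 + 2*(-712 - 3*(-106 + 107)*(-85 - 50))/(178 + (-106 + 107)*(-85 - 50))) = sqrt(-980 + 2*(-712 - 3*(-135))/(178 + 1*(-135))) = sqrt(-980 + 2*(-712 - 3*(-135))/(178 - 135)) = sqrt(-980 + 2*(-712 + 405)/43) = sqrt(-980 + 2*(1/43)*(-307)) = sqrt(-980 - 614/43) = sqrt(-42754/43) = I*sqrt(1838422)/43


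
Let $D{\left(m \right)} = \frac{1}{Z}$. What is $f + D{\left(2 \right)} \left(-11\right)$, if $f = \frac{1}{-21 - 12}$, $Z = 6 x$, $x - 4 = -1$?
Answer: $- \frac{127}{198} \approx -0.64141$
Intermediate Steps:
$x = 3$ ($x = 4 - 1 = 3$)
$Z = 18$ ($Z = 6 \cdot 3 = 18$)
$D{\left(m \right)} = \frac{1}{18}$
$f = - \frac{1}{33}$ ($f = \frac{1}{-33} = - \frac{1}{33} \approx -0.030303$)
$f + D{\left(2 \right)} \left(-11\right) = - \frac{1}{33} + \frac{1}{18} \left(-11\right) = - \frac{1}{33} - \frac{11}{18} = - \frac{127}{198}$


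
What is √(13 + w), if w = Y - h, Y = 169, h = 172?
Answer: √10 ≈ 3.1623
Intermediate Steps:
w = -3 (w = 169 - 1*172 = 169 - 172 = -3)
√(13 + w) = √(13 - 3) = √10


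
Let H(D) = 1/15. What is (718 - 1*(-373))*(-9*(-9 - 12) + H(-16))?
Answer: 3094076/15 ≈ 2.0627e+5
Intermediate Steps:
H(D) = 1/15
(718 - 1*(-373))*(-9*(-9 - 12) + H(-16)) = (718 - 1*(-373))*(-9*(-9 - 12) + 1/15) = (718 + 373)*(-9*(-21) + 1/15) = 1091*(189 + 1/15) = 1091*(2836/15) = 3094076/15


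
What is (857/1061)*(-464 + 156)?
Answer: -263956/1061 ≈ -248.78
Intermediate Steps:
(857/1061)*(-464 + 156) = (857*(1/1061))*(-308) = (857/1061)*(-308) = -263956/1061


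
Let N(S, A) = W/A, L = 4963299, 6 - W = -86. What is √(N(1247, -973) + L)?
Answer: √4698899009455/973 ≈ 2227.8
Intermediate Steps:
W = 92 (W = 6 - 1*(-86) = 6 + 86 = 92)
N(S, A) = 92/A
√(N(1247, -973) + L) = √(92/(-973) + 4963299) = √(92*(-1/973) + 4963299) = √(-92/973 + 4963299) = √(4829289835/973) = √4698899009455/973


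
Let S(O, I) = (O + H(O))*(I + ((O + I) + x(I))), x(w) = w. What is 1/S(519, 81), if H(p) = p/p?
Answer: 1/396240 ≈ 2.5237e-6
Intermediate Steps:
H(p) = 1
S(O, I) = (1 + O)*(O + 3*I) (S(O, I) = (O + 1)*(I + ((O + I) + I)) = (1 + O)*(I + ((I + O) + I)) = (1 + O)*(I + (O + 2*I)) = (1 + O)*(O + 3*I))
1/S(519, 81) = 1/(519 + 519² + 3*81 + 3*81*519) = 1/(519 + 269361 + 243 + 126117) = 1/396240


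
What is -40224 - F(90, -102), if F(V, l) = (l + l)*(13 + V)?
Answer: -19212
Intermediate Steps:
F(V, l) = 2*l*(13 + V) (F(V, l) = (2*l)*(13 + V) = 2*l*(13 + V))
-40224 - F(90, -102) = -40224 - 2*(-102)*(13 + 90) = -40224 - 2*(-102)*103 = -40224 - 1*(-21012) = -40224 + 21012 = -19212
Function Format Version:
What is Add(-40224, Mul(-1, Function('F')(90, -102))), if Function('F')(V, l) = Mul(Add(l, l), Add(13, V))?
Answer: -19212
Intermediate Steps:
Function('F')(V, l) = Mul(2, l, Add(13, V)) (Function('F')(V, l) = Mul(Mul(2, l), Add(13, V)) = Mul(2, l, Add(13, V)))
Add(-40224, Mul(-1, Function('F')(90, -102))) = Add(-40224, Mul(-1, Mul(2, -102, Add(13, 90)))) = Add(-40224, Mul(-1, Mul(2, -102, 103))) = Add(-40224, Mul(-1, -21012)) = Add(-40224, 21012) = -19212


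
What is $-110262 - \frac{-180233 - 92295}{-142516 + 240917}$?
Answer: $- \frac{10849618534}{98401} \approx -1.1026 \cdot 10^{5}$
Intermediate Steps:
$-110262 - \frac{-180233 - 92295}{-142516 + 240917} = -110262 - - \frac{272528}{98401} = -110262 + \frac{272528}{98401} = - \frac{10849618534}{98401}$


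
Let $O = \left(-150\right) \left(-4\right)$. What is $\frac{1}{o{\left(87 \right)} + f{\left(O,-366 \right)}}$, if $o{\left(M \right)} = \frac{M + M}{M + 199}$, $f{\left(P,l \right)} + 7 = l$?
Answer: $- \frac{143}{53252} \approx -0.0026853$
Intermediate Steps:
$O = 600$
$f{\left(P,l \right)} = -7 + l$
$o{\left(M \right)} = \frac{2 M}{199 + M}$
$\frac{1}{o{\left(87 \right)} + f{\left(O,-366 \right)}} = \frac{1}{2 \cdot 87 \frac{1}{199 + 87} - 373} = \frac{1}{2 \cdot 87 \cdot \frac{1}{286} - 373} = \frac{1}{\frac{87}{143} - 373} = \frac{1}{- \frac{53252}{143}} = - \frac{143}{53252}$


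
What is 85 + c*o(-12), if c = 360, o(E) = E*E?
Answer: 51925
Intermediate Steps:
o(E) = E**2
85 + c*o(-12) = 85 + 360*(-12)**2 = 85 + 360*144 = 85 + 51840 = 51925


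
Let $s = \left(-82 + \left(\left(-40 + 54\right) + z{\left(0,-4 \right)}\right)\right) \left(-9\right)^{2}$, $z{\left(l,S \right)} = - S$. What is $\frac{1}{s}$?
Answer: $- \frac{1}{5184} \approx -0.0001929$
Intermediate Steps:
$s = -5184$ ($s = \left(-82 + \left(\left(-40 + 54\right) - -4\right)\right) \left(-9\right)^{2} = \left(-82 + \left(14 + 4\right)\right) 81 = \left(-82 + 18\right) 81 = \left(-64\right) 81 = -5184$)
$\frac{1}{s} = \frac{1}{-5184} = - \frac{1}{5184}$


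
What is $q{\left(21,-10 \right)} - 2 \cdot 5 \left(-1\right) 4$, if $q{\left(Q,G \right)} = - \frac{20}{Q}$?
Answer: $- \frac{800}{21} \approx -38.095$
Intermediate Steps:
$q{\left(21,-10 \right)} - 2 \cdot 5 \left(-1\right) 4 = - \frac{20}{21} - 2 \cdot 5 \left(-1\right) 4 = \left(-20\right) \frac{1}{21} \left(-2\right) \left(-5\right) 4 = - \frac{20 \cdot 10 \cdot 4}{21} = \left(- \frac{20}{21}\right) 40 = - \frac{800}{21}$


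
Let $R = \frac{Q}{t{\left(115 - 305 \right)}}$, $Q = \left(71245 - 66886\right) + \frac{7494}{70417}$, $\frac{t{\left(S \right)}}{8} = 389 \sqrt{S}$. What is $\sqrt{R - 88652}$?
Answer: $\frac{\sqrt{-9605278712477924003307200 - 798777303079691295 i \sqrt{190}}}{10409040940} \approx 0.00017065 - 297.74 i$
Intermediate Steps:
$t{\left(S \right)} = 3112 \sqrt{S}$ ($t{\left(S \right)} = 8 \cdot 389 \sqrt{S} = 3112 \sqrt{S}$)
$Q = \frac{306955197}{70417}$ ($Q = 4359 + 7494 \cdot \frac{1}{70417} = 4359 + \frac{7494}{70417} = \frac{306955197}{70417} \approx 4359.1$)
$R = - \frac{306955197 i \sqrt{190}}{41636163760}$ ($R = \frac{306955197}{70417 \cdot 3112 \sqrt{115 - 305}} = \frac{306955197}{70417 \cdot 3112 \sqrt{-190}} = \frac{306955197}{70417 \cdot 3112 i \sqrt{190}} = \frac{306955197 \left(- \frac{i \sqrt{190}}{591280}\right)}{70417} = - \frac{306955197 i \sqrt{190}}{41636163760} \approx - 0.10162 i$)
$\sqrt{R - 88652} = \sqrt{- \frac{306955197 i \sqrt{190}}{41636163760} - 88652} = \sqrt{-88652 - \frac{306955197 i \sqrt{190}}{41636163760}}$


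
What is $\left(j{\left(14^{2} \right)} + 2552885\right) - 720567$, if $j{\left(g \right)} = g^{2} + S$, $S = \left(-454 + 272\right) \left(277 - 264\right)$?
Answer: $1868368$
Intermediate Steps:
$S = -2366$ ($S = \left(-182\right) 13 = -2366$)
$j{\left(g \right)} = -2366 + g^{2}$ ($j{\left(g \right)} = g^{2} - 2366 = -2366 + g^{2}$)
$\left(j{\left(14^{2} \right)} + 2552885\right) - 720567 = \left(\left(-2366 + \left(14^{2}\right)^{2}\right) + 2552885\right) - 720567 = \left(\left(-2366 + 196^{2}\right) + 2552885\right) - 720567 = \left(\left(-2366 + 38416\right) + 2552885\right) - 720567 = \left(36050 + 2552885\right) - 720567 = 2588935 - 720567 = 1868368$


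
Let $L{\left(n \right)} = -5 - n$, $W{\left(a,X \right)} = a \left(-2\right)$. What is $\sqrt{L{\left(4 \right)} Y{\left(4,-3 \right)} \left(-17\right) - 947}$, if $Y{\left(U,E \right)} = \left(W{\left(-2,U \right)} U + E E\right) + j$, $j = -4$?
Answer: $\sqrt{2266} \approx 47.603$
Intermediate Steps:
$W{\left(a,X \right)} = - 2 a$
$Y{\left(U,E \right)} = -4 + E^{2} + 4 U$ ($Y{\left(U,E \right)} = \left(\left(-2\right) \left(-2\right) U + E E\right) - 4 = \left(4 U + E^{2}\right) - 4 = \left(E^{2} + 4 U\right) - 4 = -4 + E^{2} + 4 U$)
$\sqrt{L{\left(4 \right)} Y{\left(4,-3 \right)} \left(-17\right) - 947} = \sqrt{\left(-5 - 4\right) \left(-4 + \left(-3\right)^{2} + 4 \cdot 4\right) \left(-17\right) - 947} = \sqrt{\left(-5 - 4\right) \left(-4 + 9 + 16\right) \left(-17\right) - 947} = \sqrt{\left(-9\right) 21 \left(-17\right) - 947} = \sqrt{\left(-189\right) \left(-17\right) - 947} = \sqrt{3213 - 947} = \sqrt{2266}$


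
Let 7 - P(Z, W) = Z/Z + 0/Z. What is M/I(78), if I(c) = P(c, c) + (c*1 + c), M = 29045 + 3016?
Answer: 10687/54 ≈ 197.91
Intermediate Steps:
P(Z, W) = 6 (P(Z, W) = 7 - (Z/Z + 0/Z) = 7 - (1 + 0) = 7 - 1*1 = 7 - 1 = 6)
M = 32061
I(c) = 6 + 2*c (I(c) = 6 + (c*1 + c) = 6 + (c + c) = 6 + 2*c)
M/I(78) = 32061/(6 + 2*78) = 32061/(6 + 156) = 32061/162 = 32061*(1/162) = 10687/54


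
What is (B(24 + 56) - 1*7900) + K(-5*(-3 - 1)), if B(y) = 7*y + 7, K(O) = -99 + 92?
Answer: -7340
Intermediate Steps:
K(O) = -7
B(y) = 7 + 7*y
(B(24 + 56) - 1*7900) + K(-5*(-3 - 1)) = ((7 + 7*(24 + 56)) - 1*7900) - 7 = ((7 + 7*80) - 7900) - 7 = ((7 + 560) - 7900) - 7 = (567 - 7900) - 7 = -7333 - 7 = -7340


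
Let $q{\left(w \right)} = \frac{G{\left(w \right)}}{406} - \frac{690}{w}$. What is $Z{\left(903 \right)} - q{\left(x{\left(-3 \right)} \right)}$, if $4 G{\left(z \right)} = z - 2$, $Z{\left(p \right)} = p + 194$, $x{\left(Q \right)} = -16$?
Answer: $\frac{1711511}{1624} \approx 1053.9$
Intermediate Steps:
$Z{\left(p \right)} = 194 + p$
$G{\left(z \right)} = - \frac{1}{2} + \frac{z}{4}$ ($G{\left(z \right)} = \frac{z - 2}{4} = \frac{-2 + z}{4} = - \frac{1}{2} + \frac{z}{4}$)
$q{\left(w \right)} = - \frac{1}{812} - \frac{690}{w} + \frac{w}{1624}$ ($q{\left(w \right)} = \frac{- \frac{1}{2} + \frac{w}{4}}{406} - \frac{690}{w} = \left(- \frac{1}{2} + \frac{w}{4}\right) \frac{1}{406} - \frac{690}{w} = \left(- \frac{1}{812} + \frac{w}{1624}\right) - \frac{690}{w} = - \frac{1}{812} - \frac{690}{w} + \frac{w}{1624}$)
$Z{\left(903 \right)} - q{\left(x{\left(-3 \right)} \right)} = \left(194 + 903\right) - \frac{-1120560 - 16 \left(-2 - 16\right)}{1624 \left(-16\right)} = 1097 - \frac{1}{1624} \left(- \frac{1}{16}\right) \left(-1120560 - -288\right) = 1097 - \frac{1}{1624} \left(- \frac{1}{16}\right) \left(-1120560 + 288\right) = 1097 - \frac{1}{1624} \left(- \frac{1}{16}\right) \left(-1120272\right) = 1097 - \frac{70017}{1624} = \frac{1711511}{1624}$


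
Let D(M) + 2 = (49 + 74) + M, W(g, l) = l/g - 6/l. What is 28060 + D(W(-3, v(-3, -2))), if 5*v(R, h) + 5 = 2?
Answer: 140956/5 ≈ 28191.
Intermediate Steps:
v(R, h) = -3/5 (v(R, h) = -1 + (1/5)*2 = -1 + 2/5 = -3/5)
W(g, l) = -6/l + l/g
D(M) = 121 + M (D(M) = -2 + ((49 + 74) + M) = -2 + (123 + M) = 121 + M)
28060 + D(W(-3, v(-3, -2))) = 28060 + (121 + (-6/(-3/5) - 3/5/(-3))) = 28060 + (121 + (-6*(-5/3) - 3/5*(-1/3))) = 28060 + (121 + (10 + 1/5)) = 28060 + (121 + 51/5) = 28060 + 656/5 = 140956/5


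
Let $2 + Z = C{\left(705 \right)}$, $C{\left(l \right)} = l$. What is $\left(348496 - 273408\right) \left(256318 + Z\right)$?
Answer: $19299192848$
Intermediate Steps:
$Z = 703$ ($Z = -2 + 705 = 703$)
$\left(348496 - 273408\right) \left(256318 + Z\right) = \left(348496 - 273408\right) \left(256318 + 703\right) = 75088 \cdot 257021 = 19299192848$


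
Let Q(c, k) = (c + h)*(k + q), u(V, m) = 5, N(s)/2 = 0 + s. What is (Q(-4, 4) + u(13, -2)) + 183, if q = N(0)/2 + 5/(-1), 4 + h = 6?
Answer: 190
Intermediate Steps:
h = 2 (h = -4 + 6 = 2)
N(s) = 2*s (N(s) = 2*(0 + s) = 2*s)
q = -5 (q = (2*0)/2 + 5/(-1) = 0*(½) + 5*(-1) = 0 - 5 = -5)
Q(c, k) = (-5 + k)*(2 + c) (Q(c, k) = (c + 2)*(k - 5) = (2 + c)*(-5 + k) = (-5 + k)*(2 + c))
(Q(-4, 4) + u(13, -2)) + 183 = ((-10 - 5*(-4) + 2*4 - 4*4) + 5) + 183 = ((-10 + 20 + 8 - 16) + 5) + 183 = (2 + 5) + 183 = 7 + 183 = 190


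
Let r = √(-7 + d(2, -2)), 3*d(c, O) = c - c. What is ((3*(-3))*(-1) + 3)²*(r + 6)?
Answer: 864 + 144*I*√7 ≈ 864.0 + 380.99*I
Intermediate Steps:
d(c, O) = 0 (d(c, O) = (c - c)/3 = (⅓)*0 = 0)
r = I*√7 (r = √(-7 + 0) = √(-7) = I*√7 ≈ 2.6458*I)
((3*(-3))*(-1) + 3)²*(r + 6) = ((3*(-3))*(-1) + 3)²*(I*√7 + 6) = (-9*(-1) + 3)²*(6 + I*√7) = (9 + 3)²*(6 + I*√7) = 12²*(6 + I*√7) = 144*(6 + I*√7) = 864 + 144*I*√7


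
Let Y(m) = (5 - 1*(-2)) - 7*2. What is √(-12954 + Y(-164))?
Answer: I*√12961 ≈ 113.85*I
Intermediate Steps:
Y(m) = -7 (Y(m) = (5 + 2) - 14 = 7 - 14 = -7)
√(-12954 + Y(-164)) = √(-12954 - 7) = √(-12961) = I*√12961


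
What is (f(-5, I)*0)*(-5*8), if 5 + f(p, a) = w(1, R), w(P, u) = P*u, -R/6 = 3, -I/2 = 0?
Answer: 0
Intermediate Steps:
I = 0 (I = -2*0 = 0)
R = -18 (R = -6*3 = -18)
f(p, a) = -23 (f(p, a) = -5 + 1*(-18) = -5 - 18 = -23)
(f(-5, I)*0)*(-5*8) = (-23*0)*(-5*8) = 0*(-40) = 0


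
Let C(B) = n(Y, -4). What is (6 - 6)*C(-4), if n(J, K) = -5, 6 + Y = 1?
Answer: 0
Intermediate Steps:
Y = -5 (Y = -6 + 1 = -5)
C(B) = -5
(6 - 6)*C(-4) = (6 - 6)*(-5) = 0*(-5) = 0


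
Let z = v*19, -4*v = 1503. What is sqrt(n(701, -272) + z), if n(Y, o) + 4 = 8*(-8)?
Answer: I*sqrt(28829)/2 ≈ 84.896*I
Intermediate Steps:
v = -1503/4 (v = -1/4*1503 = -1503/4 ≈ -375.75)
n(Y, o) = -68 (n(Y, o) = -4 + 8*(-8) = -4 - 64 = -68)
z = -28557/4 (z = -1503/4*19 = -28557/4 ≈ -7139.3)
sqrt(n(701, -272) + z) = sqrt(-68 - 28557/4) = sqrt(-28829/4) = I*sqrt(28829)/2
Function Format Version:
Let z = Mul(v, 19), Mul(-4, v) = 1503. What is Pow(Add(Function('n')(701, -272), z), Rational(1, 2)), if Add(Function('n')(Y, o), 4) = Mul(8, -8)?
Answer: Mul(Rational(1, 2), I, Pow(28829, Rational(1, 2))) ≈ Mul(84.896, I)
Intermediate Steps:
v = Rational(-1503, 4) (v = Mul(Rational(-1, 4), 1503) = Rational(-1503, 4) ≈ -375.75)
Function('n')(Y, o) = -68 (Function('n')(Y, o) = Add(-4, Mul(8, -8)) = Add(-4, -64) = -68)
z = Rational(-28557, 4) (z = Mul(Rational(-1503, 4), 19) = Rational(-28557, 4) ≈ -7139.3)
Pow(Add(Function('n')(701, -272), z), Rational(1, 2)) = Pow(Add(-68, Rational(-28557, 4)), Rational(1, 2)) = Pow(Rational(-28829, 4), Rational(1, 2)) = Mul(Rational(1, 2), I, Pow(28829, Rational(1, 2)))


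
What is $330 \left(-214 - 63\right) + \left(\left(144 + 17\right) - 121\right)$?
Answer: $-91370$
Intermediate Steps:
$330 \left(-214 - 63\right) + \left(\left(144 + 17\right) - 121\right) = 330 \left(-277\right) + \left(161 - 121\right) = -91410 + 40 = -91370$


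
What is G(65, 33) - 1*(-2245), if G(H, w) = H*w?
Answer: 4390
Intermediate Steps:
G(65, 33) - 1*(-2245) = 65*33 - 1*(-2245) = 2145 + 2245 = 4390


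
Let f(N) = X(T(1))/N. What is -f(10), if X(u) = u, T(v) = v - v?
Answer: 0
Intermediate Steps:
T(v) = 0
f(N) = 0 (f(N) = 0/N = 0)
-f(10) = -1*0 = 0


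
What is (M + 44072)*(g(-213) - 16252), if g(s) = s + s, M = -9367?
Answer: -578809990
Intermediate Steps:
g(s) = 2*s
(M + 44072)*(g(-213) - 16252) = (-9367 + 44072)*(2*(-213) - 16252) = 34705*(-426 - 16252) = 34705*(-16678) = -578809990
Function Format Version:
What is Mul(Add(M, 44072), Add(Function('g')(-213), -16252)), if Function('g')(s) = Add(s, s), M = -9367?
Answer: -578809990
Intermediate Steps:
Function('g')(s) = Mul(2, s)
Mul(Add(M, 44072), Add(Function('g')(-213), -16252)) = Mul(Add(-9367, 44072), Add(Mul(2, -213), -16252)) = Mul(34705, Add(-426, -16252)) = Mul(34705, -16678) = -578809990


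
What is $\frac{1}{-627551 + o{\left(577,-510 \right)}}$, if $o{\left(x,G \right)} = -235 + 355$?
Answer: $- \frac{1}{627431} \approx -1.5938 \cdot 10^{-6}$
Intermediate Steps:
$o{\left(x,G \right)} = 120$
$\frac{1}{-627551 + o{\left(577,-510 \right)}} = \frac{1}{-627551 + 120} = \frac{1}{-627431} = - \frac{1}{627431}$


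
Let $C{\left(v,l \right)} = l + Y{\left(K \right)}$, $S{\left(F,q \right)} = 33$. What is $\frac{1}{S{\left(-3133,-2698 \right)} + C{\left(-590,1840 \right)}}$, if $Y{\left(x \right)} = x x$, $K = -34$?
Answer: $\frac{1}{3029} \approx 0.00033014$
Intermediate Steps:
$Y{\left(x \right)} = x^{2}$
$C{\left(v,l \right)} = 1156 + l$ ($C{\left(v,l \right)} = l + \left(-34\right)^{2} = l + 1156 = 1156 + l$)
$\frac{1}{S{\left(-3133,-2698 \right)} + C{\left(-590,1840 \right)}} = \frac{1}{33 + \left(1156 + 1840\right)} = \frac{1}{33 + 2996} = \frac{1}{3029}$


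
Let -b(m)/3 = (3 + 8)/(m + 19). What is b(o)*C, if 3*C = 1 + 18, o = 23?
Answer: -209/42 ≈ -4.9762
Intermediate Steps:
b(m) = -33/(19 + m) (b(m) = -3*(3 + 8)/(m + 19) = -33/(19 + m))
C = 19/3 (C = (1 + 18)/3 = (⅓)*19 = 19/3 ≈ 6.3333)
b(o)*C = -33/(19 + 23)*(19/3) = -33/42*(19/3) = -33*1/42*(19/3) = -11/14*19/3 = -209/42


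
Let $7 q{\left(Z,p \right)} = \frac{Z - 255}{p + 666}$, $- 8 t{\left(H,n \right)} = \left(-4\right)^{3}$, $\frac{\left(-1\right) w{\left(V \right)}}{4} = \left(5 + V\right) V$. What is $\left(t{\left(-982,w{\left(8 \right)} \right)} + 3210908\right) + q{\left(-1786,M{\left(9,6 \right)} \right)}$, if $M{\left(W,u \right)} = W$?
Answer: $\frac{15171576059}{4725} \approx 3.2109 \cdot 10^{6}$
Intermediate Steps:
$w{\left(V \right)} = - 4 V \left(5 + V\right)$ ($w{\left(V \right)} = - 4 \left(5 + V\right) V = - 4 V \left(5 + V\right)$)
$t{\left(H,n \right)} = 8$ ($t{\left(H,n \right)} = - \frac{\left(-4\right)^{3}}{8} = \left(- \frac{1}{8}\right) \left(-64\right) = 8$)
$q{\left(Z,p \right)} = \frac{-255 + Z}{7 \left(666 + p\right)}$ ($q{\left(Z,p \right)} = \frac{\left(Z - 255\right) \frac{1}{p + 666}}{7} = \frac{\left(-255 + Z\right) \frac{1}{666 + p}}{7} = \frac{\frac{1}{666 + p} \left(-255 + Z\right)}{7} = \frac{-255 + Z}{7 \left(666 + p\right)}$)
$\left(t{\left(-982,w{\left(8 \right)} \right)} + 3210908\right) + q{\left(-1786,M{\left(9,6 \right)} \right)} = \left(8 + 3210908\right) + \frac{-255 - 1786}{7 \left(666 + 9\right)} = 3210916 + \frac{1}{7} \cdot \frac{1}{675} \left(-2041\right) = 3210916 - \frac{2041}{4725} = \frac{15171576059}{4725}$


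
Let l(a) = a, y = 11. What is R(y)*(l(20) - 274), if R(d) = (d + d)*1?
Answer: -5588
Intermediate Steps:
R(d) = 2*d (R(d) = (2*d)*1 = 2*d)
R(y)*(l(20) - 274) = (2*11)*(20 - 274) = 22*(-254) = -5588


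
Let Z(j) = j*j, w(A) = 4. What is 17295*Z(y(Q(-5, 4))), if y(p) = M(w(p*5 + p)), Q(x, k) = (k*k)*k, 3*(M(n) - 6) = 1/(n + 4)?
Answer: 121209125/192 ≈ 6.3130e+5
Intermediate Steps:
M(n) = 6 + 1/(3*(4 + n)) (M(n) = 6 + 1/(3*(n + 4)) = 6 + 1/(3*(4 + n)))
Q(x, k) = k³ (Q(x, k) = k²*k = k³)
y(p) = 145/24 (y(p) = (73 + 18*4)/(3*(4 + 4)) = (⅓)*(73 + 72)/8 = (⅓)*(⅛)*145 = 145/24)
Z(j) = j²
17295*Z(y(Q(-5, 4))) = 17295*(145/24)² = 17295*(21025/576) = 121209125/192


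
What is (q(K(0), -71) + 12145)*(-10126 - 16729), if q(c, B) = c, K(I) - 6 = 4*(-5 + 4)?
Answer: -326207685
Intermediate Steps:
K(I) = 2 (K(I) = 6 + 4*(-5 + 4) = 6 + 4*(-1) = 6 - 4 = 2)
(q(K(0), -71) + 12145)*(-10126 - 16729) = (2 + 12145)*(-10126 - 16729) = 12147*(-26855) = -326207685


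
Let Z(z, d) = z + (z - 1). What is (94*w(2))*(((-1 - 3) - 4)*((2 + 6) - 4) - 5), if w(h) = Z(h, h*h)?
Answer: -10434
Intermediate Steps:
Z(z, d) = -1 + 2*z (Z(z, d) = z + (-1 + z) = -1 + 2*z)
w(h) = -1 + 2*h
(94*w(2))*(((-1 - 3) - 4)*((2 + 6) - 4) - 5) = (94*(-1 + 2*2))*(((-1 - 3) - 4)*((2 + 6) - 4) - 5) = (94*(-1 + 4))*((-4 - 4)*(8 - 4) - 5) = (94*3)*(-8*4 - 5) = 282*(-32 - 5) = 282*(-37) = -10434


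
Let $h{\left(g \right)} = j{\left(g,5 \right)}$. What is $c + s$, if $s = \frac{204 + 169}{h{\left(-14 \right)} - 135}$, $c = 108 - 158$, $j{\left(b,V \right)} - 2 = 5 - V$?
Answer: $- \frac{7023}{133} \approx -52.805$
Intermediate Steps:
$j{\left(b,V \right)} = 7 - V$ ($j{\left(b,V \right)} = 2 - \left(-5 + V\right) = 7 - V$)
$h{\left(g \right)} = 2$ ($h{\left(g \right)} = 7 - 5 = 2$)
$c = -50$
$s = - \frac{373}{133}$ ($s = \frac{204 + 169}{2 - 135} = \frac{373}{-133} = 373 \left(- \frac{1}{133}\right) = - \frac{373}{133} \approx -2.8045$)
$c + s = -50 - \frac{373}{133} = - \frac{7023}{133}$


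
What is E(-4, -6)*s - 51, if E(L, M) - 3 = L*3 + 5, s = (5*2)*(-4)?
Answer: 109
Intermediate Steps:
s = -40 (s = 10*(-4) = -40)
E(L, M) = 8 + 3*L (E(L, M) = 3 + (L*3 + 5) = 3 + (3*L + 5) = 3 + (5 + 3*L) = 8 + 3*L)
E(-4, -6)*s - 51 = (8 + 3*(-4))*(-40) - 51 = (8 - 12)*(-40) - 51 = -4*(-40) - 51 = 160 - 51 = 109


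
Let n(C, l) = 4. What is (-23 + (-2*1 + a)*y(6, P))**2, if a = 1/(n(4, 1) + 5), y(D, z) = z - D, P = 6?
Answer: 529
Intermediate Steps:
a = 1/9 (a = 1/(4 + 5) = 1/9 ≈ 0.11111)
(-23 + (-2*1 + a)*y(6, P))**2 = (-23 + (-2*1 + 1/9)*(6 - 1*6))**2 = (-23 + (-2 + 1/9)*(6 - 6))**2 = (-23 - 17/9*0)**2 = (-23 + 0)**2 = (-23)**2 = 529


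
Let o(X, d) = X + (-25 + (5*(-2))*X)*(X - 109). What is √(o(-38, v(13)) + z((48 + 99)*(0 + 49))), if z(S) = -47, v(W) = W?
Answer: I*√52270 ≈ 228.63*I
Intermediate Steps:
o(X, d) = X + (-109 + X)*(-25 - 10*X) (o(X, d) = X + (-25 - 10*X)*(-109 + X) = X + (-109 + X)*(-25 - 10*X))
√(o(-38, v(13)) + z((48 + 99)*(0 + 49))) = √((2725 - 10*(-38)² + 1066*(-38)) - 47) = √((2725 - 10*1444 - 40508) - 47) = √((2725 - 14440 - 40508) - 47) = √(-52223 - 47) = √(-52270) = I*√52270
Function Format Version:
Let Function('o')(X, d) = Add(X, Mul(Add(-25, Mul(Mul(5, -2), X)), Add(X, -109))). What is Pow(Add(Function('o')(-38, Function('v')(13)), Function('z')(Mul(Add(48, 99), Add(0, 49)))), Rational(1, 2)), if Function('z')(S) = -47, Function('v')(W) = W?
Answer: Mul(I, Pow(52270, Rational(1, 2))) ≈ Mul(228.63, I)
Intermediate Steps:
Function('o')(X, d) = Add(X, Mul(Add(-109, X), Add(-25, Mul(-10, X)))) (Function('o')(X, d) = Add(X, Mul(Add(-25, Mul(-10, X)), Add(-109, X))) = Add(X, Mul(Add(-109, X), Add(-25, Mul(-10, X)))))
Pow(Add(Function('o')(-38, Function('v')(13)), Function('z')(Mul(Add(48, 99), Add(0, 49)))), Rational(1, 2)) = Pow(Add(Add(2725, Mul(-10, Pow(-38, 2)), Mul(1066, -38)), -47), Rational(1, 2)) = Pow(Add(Add(2725, Mul(-10, 1444), -40508), -47), Rational(1, 2)) = Pow(Add(Add(2725, -14440, -40508), -47), Rational(1, 2)) = Pow(Add(-52223, -47), Rational(1, 2)) = Pow(-52270, Rational(1, 2)) = Mul(I, Pow(52270, Rational(1, 2)))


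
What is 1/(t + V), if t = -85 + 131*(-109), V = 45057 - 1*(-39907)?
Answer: 1/70600 ≈ 1.4164e-5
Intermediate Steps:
V = 84964 (V = 45057 + 39907 = 84964)
t = -14364 (t = -85 - 14279 = -14364)
1/(t + V) = 1/(-14364 + 84964) = 1/70600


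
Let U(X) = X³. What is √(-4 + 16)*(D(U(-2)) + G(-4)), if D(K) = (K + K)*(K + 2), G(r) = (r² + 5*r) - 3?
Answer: 178*√3 ≈ 308.31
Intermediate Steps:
G(r) = -3 + r² + 5*r
D(K) = 2*K*(2 + K) (D(K) = (2*K)*(2 + K) = 2*K*(2 + K))
√(-4 + 16)*(D(U(-2)) + G(-4)) = √(-4 + 16)*(2*(-2)³*(2 + (-2)³) + (-3 + (-4)² + 5*(-4))) = √12*(2*(-8)*(2 - 8) + (-3 + 16 - 20)) = (2*√3)*(2*(-8)*(-6) - 7) = (2*√3)*(96 - 7) = (2*√3)*89 = 178*√3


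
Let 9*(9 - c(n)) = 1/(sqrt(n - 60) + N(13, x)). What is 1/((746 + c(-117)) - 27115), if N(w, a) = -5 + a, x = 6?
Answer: 9*(I - sqrt(177))/(-237241*I + 237240*sqrt(177)) ≈ -3.7936e-5 - 1.1951e-11*I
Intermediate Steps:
c(n) = 9 - 1/(9*(1 + sqrt(-60 + n))) (c(n) = 9 - 1/(9*(sqrt(n - 60) + (-5 + 6))) = 9 - 1/(9*(sqrt(-60 + n) + 1)) = 9 - 1/(9*(1 + sqrt(-60 + n))))
1/((746 + c(-117)) - 27115) = 1/((746 + (80 + 81*sqrt(-60 - 117))/(9*(1 + sqrt(-60 - 117)))) - 27115) = 1/((746 + (80 + 81*sqrt(-177))/(9*(1 + sqrt(-177)))) - 27115) = 1/((746 + (80 + 81*(I*sqrt(177)))/(9*(1 + I*sqrt(177)))) - 27115) = 1/((746 + (80 + 81*I*sqrt(177))/(9*(1 + I*sqrt(177)))) - 27115) = 1/(-26369 + (80 + 81*I*sqrt(177))/(9*(1 + I*sqrt(177))))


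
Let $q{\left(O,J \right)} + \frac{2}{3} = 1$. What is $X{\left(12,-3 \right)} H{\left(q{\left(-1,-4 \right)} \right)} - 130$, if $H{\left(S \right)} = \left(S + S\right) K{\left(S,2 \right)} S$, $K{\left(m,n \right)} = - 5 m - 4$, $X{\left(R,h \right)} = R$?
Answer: $- \frac{1306}{9} \approx -145.11$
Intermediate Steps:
$K{\left(m,n \right)} = -4 - 5 m$
$q{\left(O,J \right)} = \frac{1}{3}$ ($q{\left(O,J \right)} = - \frac{2}{3} + 1 = \frac{1}{3}$)
$H{\left(S \right)} = 2 S^{2} \left(-4 - 5 S\right)$ ($H{\left(S \right)} = \left(S + S\right) \left(-4 - 5 S\right) S = 2 S \left(-4 - 5 S\right) S = 2 S^{2} \left(-4 - 5 S\right)$)
$X{\left(12,-3 \right)} H{\left(q{\left(-1,-4 \right)} \right)} - 130 = 12 \frac{-8 - \frac{10}{3}}{9} - 130 = 12 \cdot \frac{1}{9} \left(- \frac{34}{3}\right) - 130 = 12 \left(- \frac{34}{27}\right) - 130 = - \frac{136}{9} - 130 = - \frac{1306}{9}$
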